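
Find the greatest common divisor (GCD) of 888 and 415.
1

Using the Euclidean algorithm:
888 = 2 × 415 + 58
415 = 7 × 58 + 9
58 = 6 × 9 + 4
9 = 2 × 4 + 1
4 = 4 × 1 + 0

GCD(888, 415) = 1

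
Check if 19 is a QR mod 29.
By Euler's criterion: 19^{14} ≡ 28 (mod 29). Since this equals -1 (≡ 28), 19 is not a QR.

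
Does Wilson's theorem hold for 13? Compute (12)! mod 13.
(12)! mod 13 = 12. Since this equals -1 (mod 13), Wilson confirms 13 is prime.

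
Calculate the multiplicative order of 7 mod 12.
Powers of 7 mod 12: 7^1≡7, 7^2≡1. Order = 2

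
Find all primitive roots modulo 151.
Primitive roots mod 151: {6, 7, 12, 13, 14, 15, 30, 35, 48, 51, 52, 54, 56, 61, 63, 71, 77, 82, 89, 93, 96, 102, 104, 106, 108, 109, 111, 112, 114, 115, 117, 120, 126, 129, 130, 133, 134, 140, 141, 146}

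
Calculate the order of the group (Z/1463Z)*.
1080

Prime factorization: 1463 = 7 × 11 × 19
Using the formula φ(n) = n × Π(1 - 1/p) for each prime factor p:
φ(1463) = 1463 × (1 - 1/7) × (1 - 1/11) × (1 - 1/19)
φ(1463) = 1080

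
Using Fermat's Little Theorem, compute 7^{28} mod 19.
7

By Fermat's Little Theorem, a^(p-1) ≡ 1 (mod p) for prime p and gcd(a, p) = 1
Here p = 19, so 7^18 ≡ 1 (mod 19)
We can reduce the exponent: 28 mod 18 = 10
So 7^28 ≡ 7^10 (mod 19)
Computing: 7^10 mod 19 = 7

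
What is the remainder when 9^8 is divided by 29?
8 = 8 (binary 1000). Repeated squaring mod 29: 9^1 ≡ 9; 9^2 ≡ 9² = 81 ≡ 23; 9^4 ≡ 23² = 529 ≡ 7; 9^8 ≡ 7² = 49 ≡ 20. So 9^8 ≡ 20 (mod 29).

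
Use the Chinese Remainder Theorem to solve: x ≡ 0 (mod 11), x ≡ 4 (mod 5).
44

Using the Chinese Remainder Theorem:
M = product of moduli = 55
For equation 1: M_1 = 5, 5 ≡ 5 (mod 11), inverse of 5 mod 11 is 9 (check: 5 × 9 = 45 ≡ 1 (mod 11))
For equation 2: M_2 = 11, 11 ≡ 1 (mod 5), inverse of 11 mod 5 is 1 (check: 1 × 1 = 1 ≡ 1 (mod 5))
Combine: x ≡ Σ r_i×M_i×(M_i⁻¹ mod m_i) = 0×5×9 + 4×11×1 = 0 + 44 = 44
44 mod 55 = 44
x ≡ 44 (mod 55)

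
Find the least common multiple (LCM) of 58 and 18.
522

First find GCD(58, 18) using the Euclidean algorithm:
58 = 3 × 18 + 4
18 = 4 × 4 + 2
4 = 2 × 2 + 0
GCD(58, 18) = 2

LCM formula: LCM(a, b) = (a × b) / GCD(a, b)
LCM(58, 18) = (58 × 18) / 2
LCM(58, 18) = 1044 / 2
LCM(58, 18) = 522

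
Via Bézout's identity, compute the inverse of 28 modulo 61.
Extended GCD: 28(24) + 61(-11) = 1. So 28^(-1) ≡ 24 ≡ 24 (mod 61). Verify: 28 × 24 = 672 ≡ 1 (mod 61)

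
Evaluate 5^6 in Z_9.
6 = 4 + 2 (binary 110). Repeated squaring mod 9: 5^1 ≡ 5; 5^2 ≡ 5² = 25 ≡ 7; 5^4 ≡ 7² = 49 ≡ 4. Multiply: 5^6 = 5^4 × 5^2 ≡ 4 × 7 (mod 9): 4 × 7 = 28 ≡ 1. So 5^6 ≡ 1 (mod 9).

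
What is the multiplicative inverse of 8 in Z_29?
8^(-1) ≡ 11 (mod 29). Verification: 8 × 11 = 88 ≡ 1 (mod 29)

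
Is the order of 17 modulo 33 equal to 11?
No, the actual order is 10, not 11.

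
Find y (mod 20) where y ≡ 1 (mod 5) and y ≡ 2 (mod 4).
M = 5 × 4 = 20. M₁ = 4, y₁ ≡ 4 (mod 5). M₂ = 5, y₂ ≡ 1 (mod 4). y = 1×4×4 + 2×5×1 ≡ 6 (mod 20)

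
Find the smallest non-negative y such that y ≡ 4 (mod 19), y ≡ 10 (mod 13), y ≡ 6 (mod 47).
6445

Using the Chinese Remainder Theorem:
M = product of moduli = 11609
For equation 1: M_1 = 611, 611 ≡ 3 (mod 19), inverse of 611 mod 19 is 13 (check: 3 × 13 = 39 ≡ 1 (mod 19))
For equation 2: M_2 = 893, 893 ≡ 9 (mod 13), inverse of 893 mod 13 is 3 (check: 9 × 3 = 27 ≡ 1 (mod 13))
For equation 3: M_3 = 247, 247 ≡ 12 (mod 47), inverse of 247 mod 47 is 4 (check: 12 × 4 = 48 ≡ 1 (mod 47))
Combine: y ≡ Σ r_i×M_i×(M_i⁻¹ mod m_i) = 4×611×13 + 10×893×3 + 6×247×4 = 31772 + 26790 + 5928 = 64490
64490 mod 11609 = 6445
y ≡ 6445 (mod 11609)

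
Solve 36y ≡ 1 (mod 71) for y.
2

Using Extended Euclidean Algorithm:
gcd(36, 71) = 1
Bezout coefficients: 36 × 2 + 71 × -1 = 1
So 36 × 2 ≡ 1 (mod 71)
The inverse is 2 mod 71 = 2
Verification: 36 × 2 = 72 = 1 × 71 + 1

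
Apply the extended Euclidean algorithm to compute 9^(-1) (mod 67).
Extended GCD: 9(15) + 67(-2) = 1. So 9^(-1) ≡ 15 ≡ 15 (mod 67). Verify: 9 × 15 = 135 ≡ 1 (mod 67)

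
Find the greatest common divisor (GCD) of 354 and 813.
3

Using the Euclidean algorithm:
354 = 0 × 813 + 354
813 = 2 × 354 + 105
354 = 3 × 105 + 39
105 = 2 × 39 + 27
39 = 1 × 27 + 12
27 = 2 × 12 + 3
12 = 4 × 3 + 0

GCD(354, 813) = 3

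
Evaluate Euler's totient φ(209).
180

Prime factorization: 209 = 11 × 19
Using the formula φ(n) = n × Π(1 - 1/p) for each prime factor p:
φ(209) = 209 × (1 - 1/11) × (1 - 1/19)
φ(209) = 180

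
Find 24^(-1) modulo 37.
17

Using Extended Euclidean Algorithm:
gcd(24, 37) = 1
Bezout coefficients: 24 × 17 + 37 × -11 = 1
So 24 × 17 ≡ 1 (mod 37)
The inverse is 17 mod 37 = 17
Verification: 24 × 17 = 408 = 11 × 37 + 1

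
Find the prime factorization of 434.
2 × 7 × 31

Divide by primes starting from smallest:
434 ÷ 2 = 217
217 ÷ 7 = 31
31 ÷ 31 = 1

434 = 2 × 7 × 31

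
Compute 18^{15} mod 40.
32

Using successive squaring:
Binary expansion of 15: 1111
Powers of 18 mod 40 (each is the square of the previous):
  18^1 ≡ 18 (mod 40)
  18^2 ≡ 18² = 324 ≡ 4 (mod 40)
  18^4 ≡ 4² = 16 ≡ 16 (mod 40)
  18^8 ≡ 16² = 256 ≡ 16 (mod 40)
15 = 8 + 4 + 2 + 1, so 18^15 = 18^8 × 18^4 × 18^2 × 18^1 ≡ 16 × 16 × 4 × 18 (mod 40)
Multiplying step by step:
  16 × 16 = 256 ≡ 16 (mod 40)
  16 × 4 = 64 ≡ 24 (mod 40)
  24 × 18 = 432 ≡ 32 (mod 40)
Result: 18^15 ≡ 32 (mod 40)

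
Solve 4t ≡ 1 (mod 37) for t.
28

Using Extended Euclidean Algorithm:
gcd(4, 37) = 1
Bezout coefficients: 4 × -9 + 37 × 1 = 1
So 4 × -9 ≡ 1 (mod 37)
The inverse is -9 mod 37 = 28
Verification: 4 × 28 = 112 = 3 × 37 + 1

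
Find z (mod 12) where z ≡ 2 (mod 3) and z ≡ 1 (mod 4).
M = 3 × 4 = 12. M₁ = 4, y₁ ≡ 1 (mod 3). M₂ = 3, y₂ ≡ 3 (mod 4). z = 2×4×1 + 1×3×3 ≡ 5 (mod 12)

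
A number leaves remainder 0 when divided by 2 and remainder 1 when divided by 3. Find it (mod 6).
M = 2 × 3 = 6. M₁ = 3, y₁ ≡ 1 (mod 2). M₂ = 2, y₂ ≡ 2 (mod 3). z = 0×3×1 + 1×2×2 ≡ 4 (mod 6)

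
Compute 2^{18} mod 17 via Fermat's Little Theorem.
4

By Fermat's Little Theorem, a^(p-1) ≡ 1 (mod p) for prime p and gcd(a, p) = 1
Here p = 17, so 2^16 ≡ 1 (mod 17)
We can reduce the exponent: 18 mod 16 = 2
So 2^18 ≡ 2^2 (mod 17)
Computing: 2^2 mod 17 = 4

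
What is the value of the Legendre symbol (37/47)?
(37/47) = 37^{23} mod 47 = 1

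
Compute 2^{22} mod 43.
41

Using successive squaring:
Binary expansion of 22: 10110
Powers of 2 mod 43 (each is the square of the previous):
  2^1 ≡ 2 (mod 43)
  2^2 ≡ 2² = 4 ≡ 4 (mod 43)
  2^4 ≡ 4² = 16 ≡ 16 (mod 43)
  2^8 ≡ 16² = 256 ≡ 41 (mod 43)
  2^16 ≡ 41² = 1681 ≡ 4 (mod 43)
22 = 16 + 4 + 2, so 2^22 = 2^16 × 2^4 × 2^2 ≡ 4 × 16 × 4 (mod 43)
Multiplying step by step:
  4 × 16 = 64 ≡ 21 (mod 43)
  21 × 4 = 84 ≡ 41 (mod 43)
Result: 2^22 ≡ 41 (mod 43)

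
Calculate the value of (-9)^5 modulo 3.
(-9) ≡ 0 (mod 3). 5 = 4 + 1 (binary 101). Repeated squaring mod 3: 0^1 ≡ 0; 0^2 ≡ 0² = 0 ≡ 0; 0^4 ≡ 0² = 0 ≡ 0. Multiply: (-9)^5 ≡ 0^4 × 0^1 ≡ 0 × 0 (mod 3): 0 × 0 = 0 ≡ 0. So (-9)^5 ≡ 0 (mod 3).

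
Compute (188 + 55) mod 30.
3

(188 + 55) = 243
243 mod 30 = 3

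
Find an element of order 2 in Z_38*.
37 has order 2 mod 38 since 37^{2} ≡ 1 (mod 38) and no smaller power works.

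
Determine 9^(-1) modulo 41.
9^(-1) ≡ 32 (mod 41). Verification: 9 × 32 = 288 ≡ 1 (mod 41)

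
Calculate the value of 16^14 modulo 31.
Using repeated squaring. 14 = 8 + 4 + 2 (binary 1110). Repeated squaring mod 31: 16^1 ≡ 16; 16^2 ≡ 16² = 256 ≡ 8; 16^4 ≡ 8² = 64 ≡ 2; 16^8 ≡ 2² = 4 ≡ 4. Multiply: 16^14 = 16^8 × 16^4 × 16^2 ≡ 4 × 2 × 8 (mod 31): 4 × 2 = 8 ≡ 8; 8 × 8 = 64 ≡ 2. So 16^14 ≡ 2 (mod 31).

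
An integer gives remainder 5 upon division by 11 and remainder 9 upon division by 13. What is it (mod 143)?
M = 11 × 13 = 143. M₁ = 13, y₁ ≡ 6 (mod 11). M₂ = 11, y₂ ≡ 6 (mod 13). y = 5×13×6 + 9×11×6 ≡ 126 (mod 143). The smallest positive such number is 126.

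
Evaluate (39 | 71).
(39/71) = 39^{35} mod 71 = -1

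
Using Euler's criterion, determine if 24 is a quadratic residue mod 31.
By Euler's criterion: 24^{15} ≡ 30 (mod 31). Since this equals -1 (≡ 30), 24 is not a QR.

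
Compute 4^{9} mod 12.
4

Using successive squaring:
Binary expansion of 9: 1001
Powers of 4 mod 12 (each is the square of the previous):
  4^1 ≡ 4 (mod 12)
  4^2 ≡ 4² = 16 ≡ 4 (mod 12)
  4^4 ≡ 4² = 16 ≡ 4 (mod 12)
  4^8 ≡ 4² = 16 ≡ 4 (mod 12)
9 = 8 + 1, so 4^9 = 4^8 × 4^1 ≡ 4 × 4 (mod 12)
Multiplying step by step:
  4 × 4 = 16 ≡ 4 (mod 12)
Result: 4^9 ≡ 4 (mod 12)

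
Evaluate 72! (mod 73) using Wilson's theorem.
By Wilson's theorem, (72)! ≡ -1 ≡ 72 (mod 73)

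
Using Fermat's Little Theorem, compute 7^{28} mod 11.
9

By Fermat's Little Theorem, a^(p-1) ≡ 1 (mod p) for prime p and gcd(a, p) = 1
Here p = 11, so 7^10 ≡ 1 (mod 11)
We can reduce the exponent: 28 mod 10 = 8
So 7^28 ≡ 7^8 (mod 11)
Computing: 7^8 mod 11 = 9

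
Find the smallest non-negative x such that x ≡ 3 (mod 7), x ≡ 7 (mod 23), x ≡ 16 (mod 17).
1410

Using the Chinese Remainder Theorem:
M = product of moduli = 2737
For equation 1: M_1 = 391, 391 ≡ 6 (mod 7), inverse of 391 mod 7 is 6 (check: 6 × 6 = 36 ≡ 1 (mod 7))
For equation 2: M_2 = 119, 119 ≡ 4 (mod 23), inverse of 119 mod 23 is 6 (check: 4 × 6 = 24 ≡ 1 (mod 23))
For equation 3: M_3 = 161, 161 ≡ 8 (mod 17), inverse of 161 mod 17 is 15 (check: 8 × 15 = 120 ≡ 1 (mod 17))
Combine: x ≡ Σ r_i×M_i×(M_i⁻¹ mod m_i) = 3×391×6 + 7×119×6 + 16×161×15 = 7038 + 4998 + 38640 = 50676
50676 mod 2737 = 1410
x ≡ 1410 (mod 2737)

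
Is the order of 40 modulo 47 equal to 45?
No, the actual order is 46, not 45.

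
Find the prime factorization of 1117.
1117

Divide by primes starting from smallest:
1117 ÷ 1117 = 1

1117 = 1117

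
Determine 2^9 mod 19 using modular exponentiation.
9 = 8 + 1 (binary 1001). Repeated squaring mod 19: 2^1 ≡ 2; 2^2 ≡ 2² = 4 ≡ 4; 2^4 ≡ 4² = 16 ≡ 16; 2^8 ≡ 16² = 256 ≡ 9. Multiply: 2^9 = 2^8 × 2^1 ≡ 9 × 2 (mod 19): 9 × 2 = 18 ≡ 18. So 2^9 ≡ 18 (mod 19).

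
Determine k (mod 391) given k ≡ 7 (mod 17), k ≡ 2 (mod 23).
347

Using the Chinese Remainder Theorem:
M = product of moduli = 391
For equation 1: M_1 = 23, 23 ≡ 6 (mod 17), inverse of 23 mod 17 is 3 (check: 6 × 3 = 18 ≡ 1 (mod 17))
For equation 2: M_2 = 17, 17 ≡ 17 (mod 23), inverse of 17 mod 23 is 19 (check: 17 × 19 = 323 ≡ 1 (mod 23))
Combine: k ≡ Σ r_i×M_i×(M_i⁻¹ mod m_i) = 7×23×3 + 2×17×19 = 483 + 646 = 1129
1129 mod 391 = 347
k ≡ 347 (mod 391)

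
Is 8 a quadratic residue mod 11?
By Euler's criterion: 8^{5} ≡ 10 (mod 11). Since this equals -1 (≡ 10), 8 is not a QR.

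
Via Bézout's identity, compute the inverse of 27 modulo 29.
Extended GCD: 27(14) + 29(-13) = 1. So 27^(-1) ≡ 14 ≡ 14 (mod 29). Verify: 27 × 14 = 378 ≡ 1 (mod 29)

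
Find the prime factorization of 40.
2^3 × 5

Divide by primes starting from smallest:
40 ÷ 2 = 20
20 ÷ 2 = 10
10 ÷ 2 = 5
5 ÷ 5 = 1

40 = 2^3 × 5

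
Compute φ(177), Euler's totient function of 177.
116

Prime factorization: 177 = 3 × 59
Using the formula φ(n) = n × Π(1 - 1/p) for each prime factor p:
φ(177) = 177 × (1 - 1/3) × (1 - 1/59)
φ(177) = 116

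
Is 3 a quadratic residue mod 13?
By Euler's criterion: 3^{6} ≡ 1 (mod 13). Since this equals 1, 3 is a QR.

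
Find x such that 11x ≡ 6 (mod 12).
6

Since gcd(11, 12) = 1 divides 6, a solution exists.
Multiply both sides by the inverse of 11 mod 12:
  11^(-1) mod 12 = 11
  x ≡ 11 × 6 ≡ 66 ≡ 6 (mod 12)
Verification: 11 × 6 = 66 = 5 × 12 + 6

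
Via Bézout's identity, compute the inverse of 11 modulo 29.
Extended GCD: 11(8) + 29(-3) = 1. So 11^(-1) ≡ 8 ≡ 8 (mod 29). Verify: 11 × 8 = 88 ≡ 1 (mod 29)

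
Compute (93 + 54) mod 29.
2

(93 + 54) = 147
147 mod 29 = 2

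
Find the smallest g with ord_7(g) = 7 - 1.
p - 1 = 6 has prime divisors 2, 3. h is a primitive root mod 7 iff h^(6/q) ≢ 1 (mod 7) for each such q.
h = 2: 2^3 ≡ 1, 2^2 ≡ 4 (mod 7); 2^3 ≡ 1, so not a primitive root.
h = 3: 3^3 ≡ 6, 3^2 ≡ 2 (mod 7); none is 1, so 3 has order 6 and is a primitive root.
The smallest primitive root mod 7 is g = 3.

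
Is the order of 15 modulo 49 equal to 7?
Yes, ord_49(15) = 7.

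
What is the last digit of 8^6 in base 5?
8 ≡ 3 (mod 5). 6 = 4 + 2 (binary 110). Repeated squaring mod 5: 3^1 ≡ 3; 3^2 ≡ 3² = 9 ≡ 4; 3^4 ≡ 4² = 16 ≡ 1. Multiply: 8^6 ≡ 3^4 × 3^2 ≡ 1 × 4 (mod 5): 1 × 4 = 4 ≡ 4. So 8^6 ≡ 4 (mod 5).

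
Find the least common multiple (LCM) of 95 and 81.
7695

First find GCD(95, 81) using the Euclidean algorithm:
95 = 1 × 81 + 14
81 = 5 × 14 + 11
14 = 1 × 11 + 3
11 = 3 × 3 + 2
3 = 1 × 2 + 1
2 = 2 × 1 + 0
GCD(95, 81) = 1

LCM formula: LCM(a, b) = (a × b) / GCD(a, b)
LCM(95, 81) = (95 × 81) / 1
LCM(95, 81) = 7695 / 1
LCM(95, 81) = 7695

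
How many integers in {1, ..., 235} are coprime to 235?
184

Prime factorization: 235 = 5 × 47
Using the formula φ(n) = n × Π(1 - 1/p) for each prime factor p:
φ(235) = 235 × (1 - 1/5) × (1 - 1/47)
φ(235) = 184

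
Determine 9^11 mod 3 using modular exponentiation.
Using repeated squaring. 9 ≡ 0 (mod 3). 11 = 8 + 2 + 1 (binary 1011). Repeated squaring mod 3: 0^1 ≡ 0; 0^2 ≡ 0² = 0 ≡ 0; 0^4 ≡ 0² = 0 ≡ 0; 0^8 ≡ 0² = 0 ≡ 0. Multiply: 9^11 ≡ 0^8 × 0^2 × 0^1 ≡ 0 × 0 × 0 (mod 3): 0 × 0 = 0 ≡ 0; 0 × 0 = 0 ≡ 0. So 9^11 ≡ 0 (mod 3).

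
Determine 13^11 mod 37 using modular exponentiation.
Using repeated squaring. 11 = 8 + 2 + 1 (binary 1011). Repeated squaring mod 37: 13^1 ≡ 13; 13^2 ≡ 13² = 169 ≡ 21; 13^4 ≡ 21² = 441 ≡ 34; 13^8 ≡ 34² = 1156 ≡ 9. Multiply: 13^11 = 13^8 × 13^2 × 13^1 ≡ 9 × 21 × 13 (mod 37): 9 × 21 = 189 ≡ 4; 4 × 13 = 52 ≡ 15. So 13^11 ≡ 15 (mod 37).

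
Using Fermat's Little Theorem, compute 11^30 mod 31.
By Fermat's Little Theorem, 11^{30} ≡ 1 (mod 31) since 31 is prime and gcd(11, 31) = 1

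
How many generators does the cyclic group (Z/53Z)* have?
24

The number of primitive roots modulo p is φ(p-1) = φ(52)
φ(52) = 24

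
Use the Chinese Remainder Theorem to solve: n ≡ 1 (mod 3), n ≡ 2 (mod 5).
7

Using the Chinese Remainder Theorem:
M = product of moduli = 15
For equation 1: M_1 = 5, 5 ≡ 2 (mod 3), inverse of 5 mod 3 is 2 (check: 2 × 2 = 4 ≡ 1 (mod 3))
For equation 2: M_2 = 3, 3 ≡ 3 (mod 5), inverse of 3 mod 5 is 2 (check: 3 × 2 = 6 ≡ 1 (mod 5))
Combine: n ≡ Σ r_i×M_i×(M_i⁻¹ mod m_i) = 1×5×2 + 2×3×2 = 10 + 12 = 22
22 mod 15 = 7
n ≡ 7 (mod 15)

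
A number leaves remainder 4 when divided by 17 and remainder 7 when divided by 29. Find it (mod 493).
M = 17 × 29 = 493. M₁ = 29, y₁ ≡ 10 (mod 17). M₂ = 17, y₂ ≡ 12 (mod 29). m = 4×29×10 + 7×17×12 ≡ 123 (mod 493)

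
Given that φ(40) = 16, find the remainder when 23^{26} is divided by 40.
By Euler: 23^{16} ≡ 1 (mod 40) since gcd(23, 40) = 1. 26 = 1×16 + 10. So 23^{26} ≡ 23^{10} ≡ 9 (mod 40)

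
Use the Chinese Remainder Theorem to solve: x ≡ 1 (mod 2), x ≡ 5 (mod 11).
5

Using the Chinese Remainder Theorem:
M = product of moduli = 22
For equation 1: M_1 = 11, 11 ≡ 1 (mod 2), inverse of 11 mod 2 is 1 (check: 1 × 1 = 1 ≡ 1 (mod 2))
For equation 2: M_2 = 2, 2 ≡ 2 (mod 11), inverse of 2 mod 11 is 6 (check: 2 × 6 = 12 ≡ 1 (mod 11))
Combine: x ≡ Σ r_i×M_i×(M_i⁻¹ mod m_i) = 1×11×1 + 5×2×6 = 11 + 60 = 71
71 mod 22 = 5
x ≡ 5 (mod 22)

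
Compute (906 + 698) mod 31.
23

(906 + 698) = 1604
1604 mod 31 = 23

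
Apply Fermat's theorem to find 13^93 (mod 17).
By Fermat: 13^{16} ≡ 1 (mod 17). 93 = 5×16 + 13. So 13^{93} ≡ 13^{13} ≡ 13 (mod 17)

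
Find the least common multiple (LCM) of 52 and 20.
260

First find GCD(52, 20) using the Euclidean algorithm:
52 = 2 × 20 + 12
20 = 1 × 12 + 8
12 = 1 × 8 + 4
8 = 2 × 4 + 0
GCD(52, 20) = 4

LCM formula: LCM(a, b) = (a × b) / GCD(a, b)
LCM(52, 20) = (52 × 20) / 4
LCM(52, 20) = 1040 / 4
LCM(52, 20) = 260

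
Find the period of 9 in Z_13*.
Powers of 9 mod 13: 9^1≡9, 9^2≡3, 9^3≡1. Order = 3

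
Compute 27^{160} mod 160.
1

Using successive squaring:
Binary expansion of 160: 10100000
Powers of 27 mod 160 (each is the square of the previous):
  27^1 ≡ 27 (mod 160)
  27^2 ≡ 27² = 729 ≡ 89 (mod 160)
  27^4 ≡ 89² = 7921 ≡ 81 (mod 160)
  27^8 ≡ 81² = 6561 ≡ 1 (mod 160)
  27^16 ≡ 1² = 1 ≡ 1 (mod 160)
  27^32 ≡ 1² = 1 ≡ 1 (mod 160)
  27^64 ≡ 1² = 1 ≡ 1 (mod 160)
  27^128 ≡ 1² = 1 ≡ 1 (mod 160)
160 = 128 + 32, so 27^160 = 27^128 × 27^32 ≡ 1 × 1 (mod 160)
Multiplying step by step:
  1 × 1 = 1 ≡ 1 (mod 160)
Result: 27^160 ≡ 1 (mod 160)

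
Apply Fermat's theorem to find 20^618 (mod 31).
By Fermat: 20^{30} ≡ 1 (mod 31). 618 ≡ 18 (mod 30). So 20^{618} ≡ 20^{18} ≡ 2 (mod 31)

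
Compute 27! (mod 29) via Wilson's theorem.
(28)! = (27)! × (28) ≡ -1 (mod 29). So (27)! ≡ -1 × (28)^(-1) ≡ (-1)×(-1) = 1 (mod 29)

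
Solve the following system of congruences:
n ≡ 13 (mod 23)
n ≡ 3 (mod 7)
59

Using the Chinese Remainder Theorem:
M = product of moduli = 161
For equation 1: M_1 = 7, 7 ≡ 7 (mod 23), inverse of 7 mod 23 is 10 (check: 7 × 10 = 70 ≡ 1 (mod 23))
For equation 2: M_2 = 23, 23 ≡ 2 (mod 7), inverse of 23 mod 7 is 4 (check: 2 × 4 = 8 ≡ 1 (mod 7))
Combine: n ≡ Σ r_i×M_i×(M_i⁻¹ mod m_i) = 13×7×10 + 3×23×4 = 910 + 276 = 1186
1186 mod 161 = 59
n ≡ 59 (mod 161)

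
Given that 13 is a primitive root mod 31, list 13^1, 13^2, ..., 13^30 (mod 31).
g^1, g^2, ..., g^{30} mod 31: {13, 14, 27, 10, 6, 16, 22, 7, 29, 5, 3, 8, 11, 19, 30, 18, 17, 4, 21, 25, 15, 9, 24, 2, 26, 28, 23, 20, 12, 1}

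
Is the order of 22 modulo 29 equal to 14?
Yes, ord_29(22) = 14.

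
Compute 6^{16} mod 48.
0

Using successive squaring:
Binary expansion of 16: 10000
Powers of 6 mod 48 (each is the square of the previous):
  6^1 ≡ 6 (mod 48)
  6^2 ≡ 6² = 36 ≡ 36 (mod 48)
  6^4 ≡ 36² = 1296 ≡ 0 (mod 48)
  6^8 ≡ 0² = 0 ≡ 0 (mod 48)
  6^16 ≡ 0² = 0 ≡ 0 (mod 48)
16 is a power of 2, so 6^16 is the last square: ≡ 0 (mod 48)
Result: 6^16 ≡ 0 (mod 48)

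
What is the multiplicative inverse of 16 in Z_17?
16

Using Extended Euclidean Algorithm:
gcd(16, 17) = 1
Bezout coefficients: 16 × -1 + 17 × 1 = 1
So 16 × -1 ≡ 1 (mod 17)
The inverse is -1 mod 17 = 16
Verification: 16 × 16 = 256 = 15 × 17 + 1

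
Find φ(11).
10

Prime factorization: 11 = 11
Using the formula φ(n) = n × Π(1 - 1/p) for each prime factor p:
φ(11) = 11 × (1 - 1/11)
φ(11) = 10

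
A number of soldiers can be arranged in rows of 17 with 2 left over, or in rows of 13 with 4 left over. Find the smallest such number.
M = 17 × 13 = 221. M₁ = 13, y₁ ≡ 4 (mod 17). M₂ = 17, y₂ ≡ 10 (mod 13). m = 2×13×4 + 4×17×10 ≡ 121 (mod 221). The smallest positive such number is 121.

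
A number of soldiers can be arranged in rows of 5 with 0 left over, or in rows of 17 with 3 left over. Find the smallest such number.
M = 5 × 17 = 85. M₁ = 17, y₁ ≡ 3 (mod 5). M₂ = 5, y₂ ≡ 7 (mod 17). t = 0×17×3 + 3×5×7 ≡ 20 (mod 85). The smallest positive such number is 20.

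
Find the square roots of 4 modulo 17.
The square roots of 4 mod 17 are 2 and 15. Verify: 2² = 4 ≡ 4 (mod 17)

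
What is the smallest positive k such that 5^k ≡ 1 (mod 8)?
Powers of 5 mod 8: 5^1≡5, 5^2≡1. Order = 2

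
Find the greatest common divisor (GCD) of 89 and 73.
1

Using the Euclidean algorithm:
89 = 1 × 73 + 16
73 = 4 × 16 + 9
16 = 1 × 9 + 7
9 = 1 × 7 + 2
7 = 3 × 2 + 1
2 = 2 × 1 + 0

GCD(89, 73) = 1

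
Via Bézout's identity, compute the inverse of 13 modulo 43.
Extended GCD: 13(10) + 43(-3) = 1. So 13^(-1) ≡ 10 ≡ 10 (mod 43). Verify: 13 × 10 = 130 ≡ 1 (mod 43)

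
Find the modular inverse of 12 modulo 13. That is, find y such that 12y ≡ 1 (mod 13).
12

Using Extended Euclidean Algorithm:
gcd(12, 13) = 1
Bezout coefficients: 12 × -1 + 13 × 1 = 1
So 12 × -1 ≡ 1 (mod 13)
The inverse is -1 mod 13 = 12
Verification: 12 × 12 = 144 = 11 × 13 + 1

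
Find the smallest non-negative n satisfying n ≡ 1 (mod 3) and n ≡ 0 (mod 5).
M = 3 × 5 = 15. M₁ = 5, y₁ ≡ 2 (mod 3). M₂ = 3, y₂ ≡ 2 (mod 5). n = 1×5×2 + 0×3×2 ≡ 10 (mod 15)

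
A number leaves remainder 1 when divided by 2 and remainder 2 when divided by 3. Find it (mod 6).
M = 2 × 3 = 6. M₁ = 3, y₁ ≡ 1 (mod 2). M₂ = 2, y₂ ≡ 2 (mod 3). z = 1×3×1 + 2×2×2 ≡ 5 (mod 6)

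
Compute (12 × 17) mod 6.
0

(12 × 17) = 204
204 mod 6 = 0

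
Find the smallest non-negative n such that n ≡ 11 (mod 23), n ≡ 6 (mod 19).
310

Using the Chinese Remainder Theorem:
M = product of moduli = 437
For equation 1: M_1 = 19, 19 ≡ 19 (mod 23), inverse of 19 mod 23 is 17 (check: 19 × 17 = 323 ≡ 1 (mod 23))
For equation 2: M_2 = 23, 23 ≡ 4 (mod 19), inverse of 23 mod 19 is 5 (check: 4 × 5 = 20 ≡ 1 (mod 19))
Combine: n ≡ Σ r_i×M_i×(M_i⁻¹ mod m_i) = 11×19×17 + 6×23×5 = 3553 + 690 = 4243
4243 mod 437 = 310
n ≡ 310 (mod 437)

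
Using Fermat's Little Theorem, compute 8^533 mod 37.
By Fermat: 8^{36} ≡ 1 (mod 37). 533 ≡ 29 (mod 36). So 8^{533} ≡ 8^{29} ≡ 23 (mod 37)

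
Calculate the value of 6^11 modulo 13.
Using repeated squaring. 11 = 8 + 2 + 1 (binary 1011). Repeated squaring mod 13: 6^1 ≡ 6; 6^2 ≡ 6² = 36 ≡ 10; 6^4 ≡ 10² = 100 ≡ 9; 6^8 ≡ 9² = 81 ≡ 3. Multiply: 6^11 = 6^8 × 6^2 × 6^1 ≡ 3 × 10 × 6 (mod 13): 3 × 10 = 30 ≡ 4; 4 × 6 = 24 ≡ 11. So 6^11 ≡ 11 (mod 13).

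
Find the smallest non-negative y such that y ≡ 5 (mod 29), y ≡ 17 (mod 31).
730

Using the Chinese Remainder Theorem:
M = product of moduli = 899
For equation 1: M_1 = 31, 31 ≡ 2 (mod 29), inverse of 31 mod 29 is 15 (check: 2 × 15 = 30 ≡ 1 (mod 29))
For equation 2: M_2 = 29, 29 ≡ 29 (mod 31), inverse of 29 mod 31 is 15 (check: 29 × 15 = 435 ≡ 1 (mod 31))
Combine: y ≡ Σ r_i×M_i×(M_i⁻¹ mod m_i) = 5×31×15 + 17×29×15 = 2325 + 7395 = 9720
9720 mod 899 = 730
y ≡ 730 (mod 899)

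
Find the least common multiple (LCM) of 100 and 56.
1400

First find GCD(100, 56) using the Euclidean algorithm:
100 = 1 × 56 + 44
56 = 1 × 44 + 12
44 = 3 × 12 + 8
12 = 1 × 8 + 4
8 = 2 × 4 + 0
GCD(100, 56) = 4

LCM formula: LCM(a, b) = (a × b) / GCD(a, b)
LCM(100, 56) = (100 × 56) / 4
LCM(100, 56) = 5600 / 4
LCM(100, 56) = 1400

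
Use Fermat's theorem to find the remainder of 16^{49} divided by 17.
16

By Fermat's Little Theorem, a^(p-1) ≡ 1 (mod p) for prime p and gcd(a, p) = 1
Here p = 17, so 16^16 ≡ 1 (mod 17)
We can reduce the exponent: 49 mod 16 = 1
So 16^49 ≡ 16^1 (mod 17)
Computing: 16^1 mod 17 = 16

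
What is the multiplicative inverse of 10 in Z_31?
28

Using Extended Euclidean Algorithm:
gcd(10, 31) = 1
Bezout coefficients: 10 × -3 + 31 × 1 = 1
So 10 × -3 ≡ 1 (mod 31)
The inverse is -3 mod 31 = 28
Verification: 10 × 28 = 280 = 9 × 31 + 1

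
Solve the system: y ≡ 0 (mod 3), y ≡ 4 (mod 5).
M = 3 × 5 = 15. M₁ = 5, y₁ ≡ 2 (mod 3). M₂ = 3, y₂ ≡ 2 (mod 5). y = 0×5×2 + 4×3×2 ≡ 9 (mod 15)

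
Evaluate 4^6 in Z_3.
4 ≡ 1 (mod 3). 6 = 4 + 2 (binary 110). Repeated squaring mod 3: 1^1 ≡ 1; 1^2 ≡ 1² = 1 ≡ 1; 1^4 ≡ 1² = 1 ≡ 1. Multiply: 4^6 ≡ 1^4 × 1^2 ≡ 1 × 1 (mod 3): 1 × 1 = 1 ≡ 1. So 4^6 ≡ 1 (mod 3).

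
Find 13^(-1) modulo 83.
32

Using Extended Euclidean Algorithm:
gcd(13, 83) = 1
Bezout coefficients: 13 × 32 + 83 × -5 = 1
So 13 × 32 ≡ 1 (mod 83)
The inverse is 32 mod 83 = 32
Verification: 13 × 32 = 416 = 5 × 83 + 1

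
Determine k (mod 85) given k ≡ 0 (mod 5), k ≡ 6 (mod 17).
40

Using the Chinese Remainder Theorem:
M = product of moduli = 85
For equation 1: M_1 = 17, 17 ≡ 2 (mod 5), inverse of 17 mod 5 is 3 (check: 2 × 3 = 6 ≡ 1 (mod 5))
For equation 2: M_2 = 5, 5 ≡ 5 (mod 17), inverse of 5 mod 17 is 7 (check: 5 × 7 = 35 ≡ 1 (mod 17))
Combine: k ≡ Σ r_i×M_i×(M_i⁻¹ mod m_i) = 0×17×3 + 6×5×7 = 0 + 210 = 210
210 mod 85 = 40
k ≡ 40 (mod 85)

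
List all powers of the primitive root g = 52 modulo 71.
g^1, g^2, ..., g^{70} mod 71: {52, 6, 28, 36, 26, 3, 14, 18, 13, 37, 7, 9, 42, 54, 39, 40, 21, 27, 55, 20, 46, 49, 63, 10, 23, 60, 67, 5, 47, 30, 69, 38, 59, 15, 70, 19, 65, 43, 35, 45, 68, 57, 53, 58, 34, 64, 62, 29, 17, 32, 31, 50, 44, 16, 51, 25, 22, 8, 61, 48, 11, 4, 66, 24, 41, 2, 33, 12, 56, 1}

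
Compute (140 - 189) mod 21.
14

(140 - 189) = -49
-49 mod 21 = 14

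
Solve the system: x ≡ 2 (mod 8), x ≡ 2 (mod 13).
M = 8 × 13 = 104. M₁ = 13, y₁ ≡ 5 (mod 8). M₂ = 8, y₂ ≡ 5 (mod 13). x = 2×13×5 + 2×8×5 ≡ 2 (mod 104)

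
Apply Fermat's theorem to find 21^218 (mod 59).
By Fermat: 21^{58} ≡ 1 (mod 59). 218 = 3×58 + 44. So 21^{218} ≡ 21^{44} ≡ 27 (mod 59)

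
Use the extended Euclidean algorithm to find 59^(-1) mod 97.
Extended GCD: 59(-23) + 97(14) = 1. So 59^(-1) ≡ 74 ≡ 74 (mod 97). Verify: 59 × 74 = 4366 ≡ 1 (mod 97)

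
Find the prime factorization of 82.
2 × 41

Divide by primes starting from smallest:
82 ÷ 2 = 41
41 ÷ 41 = 1

82 = 2 × 41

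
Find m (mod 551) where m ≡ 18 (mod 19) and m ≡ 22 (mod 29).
M = 19 × 29 = 551. M₁ = 29, y₁ ≡ 2 (mod 19). M₂ = 19, y₂ ≡ 26 (mod 29). m = 18×29×2 + 22×19×26 ≡ 341 (mod 551)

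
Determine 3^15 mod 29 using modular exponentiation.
Using repeated squaring. 15 = 8 + 4 + 2 + 1 (binary 1111). Repeated squaring mod 29: 3^1 ≡ 3; 3^2 ≡ 3² = 9 ≡ 9; 3^4 ≡ 9² = 81 ≡ 23; 3^8 ≡ 23² = 529 ≡ 7. Multiply: 3^15 = 3^8 × 3^4 × 3^2 × 3^1 ≡ 7 × 23 × 9 × 3 (mod 29): 7 × 23 = 161 ≡ 16; 16 × 9 = 144 ≡ 28; 28 × 3 = 84 ≡ 26. So 3^15 ≡ 26 (mod 29).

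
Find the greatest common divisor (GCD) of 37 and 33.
1

Using the Euclidean algorithm:
37 = 1 × 33 + 4
33 = 8 × 4 + 1
4 = 4 × 1 + 0

GCD(37, 33) = 1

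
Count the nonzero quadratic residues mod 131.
For prime 131, there are (p-1)/2 = (131-1)/2 = 65 quadratic residues (excluding 0).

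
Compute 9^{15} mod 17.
2

Using successive squaring:
Binary expansion of 15: 1111
Powers of 9 mod 17 (each is the square of the previous):
  9^1 ≡ 9 (mod 17)
  9^2 ≡ 9² = 81 ≡ 13 (mod 17)
  9^4 ≡ 13² = 169 ≡ 16 (mod 17)
  9^8 ≡ 16² = 256 ≡ 1 (mod 17)
15 = 8 + 4 + 2 + 1, so 9^15 = 9^8 × 9^4 × 9^2 × 9^1 ≡ 1 × 16 × 13 × 9 (mod 17)
Multiplying step by step:
  1 × 16 = 16 ≡ 16 (mod 17)
  16 × 13 = 208 ≡ 4 (mod 17)
  4 × 9 = 36 ≡ 2 (mod 17)
Result: 9^15 ≡ 2 (mod 17)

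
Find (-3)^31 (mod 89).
Using repeated squaring. (-3) ≡ 86 (mod 89). 31 = 16 + 8 + 4 + 2 + 1 (binary 11111). Repeated squaring mod 89: 86^1 ≡ 86; 86^2 ≡ 86² = 7396 ≡ 9; 86^4 ≡ 9² = 81 ≡ 81; 86^8 ≡ 81² = 6561 ≡ 64; 86^16 ≡ 64² = 4096 ≡ 2. Multiply: (-3)^31 ≡ 86^16 × 86^8 × 86^4 × 86^2 × 86^1 ≡ 2 × 64 × 81 × 9 × 86 (mod 89): 2 × 64 = 128 ≡ 39; 39 × 81 = 3159 ≡ 44; 44 × 9 = 396 ≡ 40; 40 × 86 = 3440 ≡ 58. So (-3)^31 ≡ 58 (mod 89).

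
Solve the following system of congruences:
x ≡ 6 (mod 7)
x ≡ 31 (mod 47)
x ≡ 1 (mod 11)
1112

Using the Chinese Remainder Theorem:
M = product of moduli = 3619
For equation 1: M_1 = 517, 517 ≡ 6 (mod 7), inverse of 517 mod 7 is 6 (check: 6 × 6 = 36 ≡ 1 (mod 7))
For equation 2: M_2 = 77, 77 ≡ 30 (mod 47), inverse of 77 mod 47 is 11 (check: 30 × 11 = 330 ≡ 1 (mod 47))
For equation 3: M_3 = 329, 329 ≡ 10 (mod 11), inverse of 329 mod 11 is 10 (check: 10 × 10 = 100 ≡ 1 (mod 11))
Combine: x ≡ Σ r_i×M_i×(M_i⁻¹ mod m_i) = 6×517×6 + 31×77×11 + 1×329×10 = 18612 + 26257 + 3290 = 48159
48159 mod 3619 = 1112
x ≡ 1112 (mod 3619)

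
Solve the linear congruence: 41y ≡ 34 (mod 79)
49

Since gcd(41, 79) = 1 divides 34, a solution exists.
Multiply both sides by the inverse of 41 mod 79:
  41^(-1) mod 79 = 27
  x ≡ 27 × 34 ≡ 918 ≡ 49 (mod 79)
Verification: 41 × 49 = 2009 = 25 × 79 + 34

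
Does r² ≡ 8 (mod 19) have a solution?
By Euler's criterion: 8^{9} ≡ 18 (mod 19). Since this equals -1 (≡ 18), 8 is not a QR.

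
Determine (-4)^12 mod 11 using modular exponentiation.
Using Fermat: (-4)^{10} ≡ 1 (mod 11). 12 ≡ 2 (mod 10). So (-4)^{12} ≡ (-4)^{2} ≡ 5 (mod 11)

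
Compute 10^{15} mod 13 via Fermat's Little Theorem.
12

By Fermat's Little Theorem, a^(p-1) ≡ 1 (mod p) for prime p and gcd(a, p) = 1
Here p = 13, so 10^12 ≡ 1 (mod 13)
We can reduce the exponent: 15 mod 12 = 3
So 10^15 ≡ 10^3 (mod 13)
Computing: 10^3 mod 13 = 12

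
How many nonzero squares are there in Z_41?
For prime 41, there are (p-1)/2 = (41-1)/2 = 20 quadratic residues (excluding 0).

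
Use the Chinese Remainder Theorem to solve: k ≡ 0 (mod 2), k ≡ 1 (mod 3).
M = 2 × 3 = 6. M₁ = 3, y₁ ≡ 1 (mod 2). M₂ = 2, y₂ ≡ 2 (mod 3). k = 0×3×1 + 1×2×2 ≡ 4 (mod 6)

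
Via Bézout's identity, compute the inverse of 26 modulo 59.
Extended GCD: 26(25) + 59(-11) = 1. So 26^(-1) ≡ 25 ≡ 25 (mod 59). Verify: 26 × 25 = 650 ≡ 1 (mod 59)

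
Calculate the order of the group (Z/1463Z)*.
1080

Prime factorization: 1463 = 7 × 11 × 19
Using the formula φ(n) = n × Π(1 - 1/p) for each prime factor p:
φ(1463) = 1463 × (1 - 1/7) × (1 - 1/11) × (1 - 1/19)
φ(1463) = 1080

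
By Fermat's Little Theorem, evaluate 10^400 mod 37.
By Fermat: 10^{36} ≡ 1 (mod 37). 400 ≡ 4 (mod 36). So 10^{400} ≡ 10^{4} ≡ 10 (mod 37)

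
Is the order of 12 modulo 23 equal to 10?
No, the actual order is 11, not 10.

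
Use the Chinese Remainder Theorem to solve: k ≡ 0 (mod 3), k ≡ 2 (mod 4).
M = 3 × 4 = 12. M₁ = 4, y₁ ≡ 1 (mod 3). M₂ = 3, y₂ ≡ 3 (mod 4). k = 0×4×1 + 2×3×3 ≡ 6 (mod 12)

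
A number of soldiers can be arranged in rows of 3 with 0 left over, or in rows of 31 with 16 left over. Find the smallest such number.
M = 3 × 31 = 93. M₁ = 31, y₁ ≡ 1 (mod 3). M₂ = 3, y₂ ≡ 21 (mod 31). k = 0×31×1 + 16×3×21 ≡ 78 (mod 93). The smallest positive such number is 78.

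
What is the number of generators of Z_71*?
Number of primitive roots mod 71 = φ(70) = 24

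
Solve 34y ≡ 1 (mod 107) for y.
34^(-1) ≡ 85 (mod 107). Verification: 34 × 85 = 2890 ≡ 1 (mod 107)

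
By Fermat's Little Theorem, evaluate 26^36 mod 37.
By Fermat's Little Theorem, 26^{36} ≡ 1 (mod 37) since 37 is prime and gcd(26, 37) = 1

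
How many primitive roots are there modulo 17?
8

The number of primitive roots modulo p is φ(p-1) = φ(16)
φ(16) = 8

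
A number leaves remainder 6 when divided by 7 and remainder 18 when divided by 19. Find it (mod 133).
M = 7 × 19 = 133. M₁ = 19, y₁ ≡ 3 (mod 7). M₂ = 7, y₂ ≡ 11 (mod 19). r = 6×19×3 + 18×7×11 ≡ 132 (mod 133)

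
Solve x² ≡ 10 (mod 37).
The square roots of 10 mod 37 are 26 and 11. Verify: 26² = 676 ≡ 10 (mod 37)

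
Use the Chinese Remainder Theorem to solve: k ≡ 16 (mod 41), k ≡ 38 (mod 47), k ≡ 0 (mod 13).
8216

Using the Chinese Remainder Theorem:
M = product of moduli = 25051
For equation 1: M_1 = 611, 611 ≡ 37 (mod 41), inverse of 611 mod 41 is 10 (check: 37 × 10 = 370 ≡ 1 (mod 41))
For equation 2: M_2 = 533, 533 ≡ 16 (mod 47), inverse of 533 mod 47 is 3 (check: 16 × 3 = 48 ≡ 1 (mod 47))
For equation 3: M_3 = 1927, 1927 ≡ 3 (mod 13), inverse of 1927 mod 13 is 9 (check: 3 × 9 = 27 ≡ 1 (mod 13))
Combine: k ≡ Σ r_i×M_i×(M_i⁻¹ mod m_i) = 16×611×10 + 38×533×3 + 0×1927×9 = 97760 + 60762 + 0 = 158522
158522 mod 25051 = 8216
k ≡ 8216 (mod 25051)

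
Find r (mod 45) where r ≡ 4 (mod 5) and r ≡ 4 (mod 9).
M = 5 × 9 = 45. M₁ = 9, y₁ ≡ 4 (mod 5). M₂ = 5, y₂ ≡ 2 (mod 9). r = 4×9×4 + 4×5×2 ≡ 4 (mod 45)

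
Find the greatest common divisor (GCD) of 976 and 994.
2

Using the Euclidean algorithm:
976 = 0 × 994 + 976
994 = 1 × 976 + 18
976 = 54 × 18 + 4
18 = 4 × 4 + 2
4 = 2 × 2 + 0

GCD(976, 994) = 2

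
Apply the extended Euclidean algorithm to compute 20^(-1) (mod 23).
Extended GCD: 20(-8) + 23(7) = 1. So 20^(-1) ≡ 15 ≡ 15 (mod 23). Verify: 20 × 15 = 300 ≡ 1 (mod 23)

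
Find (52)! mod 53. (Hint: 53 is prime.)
By Wilson's theorem, (52)! ≡ -1 ≡ 52 (mod 53)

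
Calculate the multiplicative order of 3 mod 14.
Powers of 3 mod 14: 3^1≡3, 3^2≡9, 3^3≡13, 3^4≡11, 3^5≡5, 3^6≡1. Order = 6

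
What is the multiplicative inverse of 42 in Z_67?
42^(-1) ≡ 8 (mod 67). Verification: 42 × 8 = 336 ≡ 1 (mod 67)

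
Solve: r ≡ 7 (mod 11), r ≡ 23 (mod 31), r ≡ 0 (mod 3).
M = 11 × 31 × 3 = 1023. M₁ = 93, y₁ ≡ 9 (mod 11). M₂ = 33, y₂ ≡ 16 (mod 31). M₃ = 341, y₃ ≡ 2 (mod 3). r = 7×93×9 + 23×33×16 + 0×341×2 ≡ 612 (mod 1023)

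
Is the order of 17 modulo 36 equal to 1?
No, the actual order is 2, not 1.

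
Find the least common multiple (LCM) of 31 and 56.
1736

First find GCD(31, 56) using the Euclidean algorithm:
31 = 0 × 56 + 31
56 = 1 × 31 + 25
31 = 1 × 25 + 6
25 = 4 × 6 + 1
6 = 6 × 1 + 0
GCD(31, 56) = 1

LCM formula: LCM(a, b) = (a × b) / GCD(a, b)
LCM(31, 56) = (31 × 56) / 1
LCM(31, 56) = 1736 / 1
LCM(31, 56) = 1736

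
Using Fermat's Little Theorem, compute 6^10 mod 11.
By Fermat's Little Theorem, 6^{10} ≡ 1 (mod 11) since 11 is prime and gcd(6, 11) = 1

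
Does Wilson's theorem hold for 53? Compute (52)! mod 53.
(52)! mod 53 = 52. Since this equals -1 (mod 53), Wilson confirms 53 is prime.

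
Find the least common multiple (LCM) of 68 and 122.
4148

First find GCD(68, 122) using the Euclidean algorithm:
68 = 0 × 122 + 68
122 = 1 × 68 + 54
68 = 1 × 54 + 14
54 = 3 × 14 + 12
14 = 1 × 12 + 2
12 = 6 × 2 + 0
GCD(68, 122) = 2

LCM formula: LCM(a, b) = (a × b) / GCD(a, b)
LCM(68, 122) = (68 × 122) / 2
LCM(68, 122) = 8296 / 2
LCM(68, 122) = 4148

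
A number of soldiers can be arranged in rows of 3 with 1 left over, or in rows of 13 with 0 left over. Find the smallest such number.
M = 3 × 13 = 39. M₁ = 13, y₁ ≡ 1 (mod 3). M₂ = 3, y₂ ≡ 9 (mod 13). m = 1×13×1 + 0×3×9 ≡ 13 (mod 39). The smallest positive such number is 13.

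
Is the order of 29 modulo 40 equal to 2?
Yes, ord_40(29) = 2.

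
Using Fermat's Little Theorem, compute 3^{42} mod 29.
28

By Fermat's Little Theorem, a^(p-1) ≡ 1 (mod p) for prime p and gcd(a, p) = 1
Here p = 29, so 3^28 ≡ 1 (mod 29)
We can reduce the exponent: 42 mod 28 = 14
So 3^42 ≡ 3^14 (mod 29)
Computing: 3^14 mod 29 = 28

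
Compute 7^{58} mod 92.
25

Using successive squaring:
Binary expansion of 58: 111010
Powers of 7 mod 92 (each is the square of the previous):
  7^1 ≡ 7 (mod 92)
  7^2 ≡ 7² = 49 ≡ 49 (mod 92)
  7^4 ≡ 49² = 2401 ≡ 9 (mod 92)
  7^8 ≡ 9² = 81 ≡ 81 (mod 92)
  7^16 ≡ 81² = 6561 ≡ 29 (mod 92)
  7^32 ≡ 29² = 841 ≡ 13 (mod 92)
58 = 32 + 16 + 8 + 2, so 7^58 = 7^32 × 7^16 × 7^8 × 7^2 ≡ 13 × 29 × 81 × 49 (mod 92)
Multiplying step by step:
  13 × 29 = 377 ≡ 9 (mod 92)
  9 × 81 = 729 ≡ 85 (mod 92)
  85 × 49 = 4165 ≡ 25 (mod 92)
Result: 7^58 ≡ 25 (mod 92)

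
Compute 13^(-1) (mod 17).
13^(-1) ≡ 4 (mod 17). Verification: 13 × 4 = 52 ≡ 1 (mod 17)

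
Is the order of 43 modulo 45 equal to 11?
No, the actual order is 12, not 11.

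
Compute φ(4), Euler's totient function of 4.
2

Prime factorization: 4 = 2^2
Using the formula φ(n) = n × Π(1 - 1/p) for each prime factor p:
φ(4) = 4 × (1 - 1/2)
φ(4) = 2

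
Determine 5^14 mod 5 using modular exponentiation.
Using repeated squaring. 5 ≡ 0 (mod 5). 14 = 8 + 4 + 2 (binary 1110). Repeated squaring mod 5: 0^1 ≡ 0; 0^2 ≡ 0² = 0 ≡ 0; 0^4 ≡ 0² = 0 ≡ 0; 0^8 ≡ 0² = 0 ≡ 0. Multiply: 5^14 ≡ 0^8 × 0^4 × 0^2 ≡ 0 × 0 × 0 (mod 5): 0 × 0 = 0 ≡ 0; 0 × 0 = 0 ≡ 0. So 5^14 ≡ 0 (mod 5).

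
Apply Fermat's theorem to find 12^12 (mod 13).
By Fermat's Little Theorem, 12^{12} ≡ 1 (mod 13) since 13 is prime and gcd(12, 13) = 1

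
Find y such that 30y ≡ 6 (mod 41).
33

Since gcd(30, 41) = 1 divides 6, a solution exists.
Multiply both sides by the inverse of 30 mod 41:
  30^(-1) mod 41 = 26
  x ≡ 26 × 6 ≡ 156 ≡ 33 (mod 41)
Verification: 30 × 33 = 990 = 24 × 41 + 6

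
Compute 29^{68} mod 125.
36

Using successive squaring:
Binary expansion of 68: 1000100
Powers of 29 mod 125 (each is the square of the previous):
  29^1 ≡ 29 (mod 125)
  29^2 ≡ 29² = 841 ≡ 91 (mod 125)
  29^4 ≡ 91² = 8281 ≡ 31 (mod 125)
  29^8 ≡ 31² = 961 ≡ 86 (mod 125)
  29^16 ≡ 86² = 7396 ≡ 21 (mod 125)
  29^32 ≡ 21² = 441 ≡ 66 (mod 125)
  29^64 ≡ 66² = 4356 ≡ 106 (mod 125)
68 = 64 + 4, so 29^68 = 29^64 × 29^4 ≡ 106 × 31 (mod 125)
Multiplying step by step:
  106 × 31 = 3286 ≡ 36 (mod 125)
Result: 29^68 ≡ 36 (mod 125)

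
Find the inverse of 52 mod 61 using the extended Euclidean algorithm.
Extended GCD: 52(27) + 61(-23) = 1. So 52^(-1) ≡ 27 ≡ 27 (mod 61). Verify: 52 × 27 = 1404 ≡ 1 (mod 61)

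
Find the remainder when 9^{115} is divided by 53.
By Fermat: 9^{52} ≡ 1 (mod 53). 115 = 2×52 + 11. So 9^{115} ≡ 9^{11} ≡ 17 (mod 53)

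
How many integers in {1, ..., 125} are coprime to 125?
100

Prime factorization: 125 = 5^3
Using the formula φ(n) = n × Π(1 - 1/p) for each prime factor p:
φ(125) = 125 × (1 - 1/5)
φ(125) = 100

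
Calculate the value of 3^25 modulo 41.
Using repeated squaring. 25 = 16 + 8 + 1 (binary 11001). Repeated squaring mod 41: 3^1 ≡ 3; 3^2 ≡ 3² = 9 ≡ 9; 3^4 ≡ 9² = 81 ≡ 40; 3^8 ≡ 40² = 1600 ≡ 1; 3^16 ≡ 1² = 1 ≡ 1. Multiply: 3^25 = 3^16 × 3^8 × 3^1 ≡ 1 × 1 × 3 (mod 41): 1 × 1 = 1 ≡ 1; 1 × 3 = 3 ≡ 3. So 3^25 ≡ 3 (mod 41).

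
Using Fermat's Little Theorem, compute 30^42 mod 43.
By Fermat's Little Theorem, 30^{42} ≡ 1 (mod 43) since 43 is prime and gcd(30, 43) = 1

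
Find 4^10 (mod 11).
10 = 8 + 2 (binary 1010). Repeated squaring mod 11: 4^1 ≡ 4; 4^2 ≡ 4² = 16 ≡ 5; 4^4 ≡ 5² = 25 ≡ 3; 4^8 ≡ 3² = 9 ≡ 9. Multiply: 4^10 = 4^8 × 4^2 ≡ 9 × 5 (mod 11): 9 × 5 = 45 ≡ 1. So 4^10 ≡ 1 (mod 11).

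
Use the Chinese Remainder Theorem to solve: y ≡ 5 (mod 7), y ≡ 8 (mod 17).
M = 7 × 17 = 119. M₁ = 17, y₁ ≡ 5 (mod 7). M₂ = 7, y₂ ≡ 5 (mod 17). y = 5×17×5 + 8×7×5 ≡ 110 (mod 119)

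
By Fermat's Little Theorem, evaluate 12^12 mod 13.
By Fermat's Little Theorem, 12^{12} ≡ 1 (mod 13) since 13 is prime and gcd(12, 13) = 1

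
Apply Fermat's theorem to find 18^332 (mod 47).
By Fermat: 18^{46} ≡ 1 (mod 47). 332 = 7×46 + 10. So 18^{332} ≡ 18^{10} ≡ 24 (mod 47)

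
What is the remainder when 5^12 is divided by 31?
Using repeated squaring. 12 = 8 + 4 (binary 1100). Repeated squaring mod 31: 5^1 ≡ 5; 5^2 ≡ 5² = 25 ≡ 25; 5^4 ≡ 25² = 625 ≡ 5; 5^8 ≡ 5² = 25 ≡ 25. Multiply: 5^12 = 5^8 × 5^4 ≡ 25 × 5 (mod 31): 25 × 5 = 125 ≡ 1. So 5^12 ≡ 1 (mod 31).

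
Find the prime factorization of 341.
11 × 31

Divide by primes starting from smallest:
341 ÷ 11 = 31
31 ÷ 31 = 1

341 = 11 × 31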